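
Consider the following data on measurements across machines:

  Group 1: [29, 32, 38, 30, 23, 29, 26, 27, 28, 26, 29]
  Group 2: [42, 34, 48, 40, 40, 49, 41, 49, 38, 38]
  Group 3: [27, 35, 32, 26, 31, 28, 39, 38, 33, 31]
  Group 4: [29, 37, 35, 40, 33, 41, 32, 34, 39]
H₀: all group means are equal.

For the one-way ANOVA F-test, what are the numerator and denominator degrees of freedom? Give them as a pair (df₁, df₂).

k = 4 groups, N = 40 total
df = (k−1, N−k) = (4−1, 40−4) = (3, 36)

degrees of freedom = [3, 36]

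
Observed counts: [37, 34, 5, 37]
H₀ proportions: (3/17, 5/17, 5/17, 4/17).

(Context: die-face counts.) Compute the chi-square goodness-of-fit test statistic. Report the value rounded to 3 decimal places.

n = 113; E_i = n·p_i = [19.94, 33.24, 33.24, 26.59]
χ² = (37−19.94)²/19.94 + (34−33.24)²/33.24 + (5−33.24)²/33.24 + (37−26.59)²/26.59 = 42.6754
df = 3

test statistic = 42.675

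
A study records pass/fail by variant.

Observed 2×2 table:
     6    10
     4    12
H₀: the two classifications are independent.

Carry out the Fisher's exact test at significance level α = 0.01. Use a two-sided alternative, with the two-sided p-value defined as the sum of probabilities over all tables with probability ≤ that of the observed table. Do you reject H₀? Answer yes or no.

reject H₀: no

Margins: r₁=16, r₂=16, c₁=10, c₂=22, n=32
p_obs = C(16,6)·C(16,4)/C(32,10); sum pmf over tables with pmf ≤ p_obs
p-value (two-sided) = 0.70425
At α=0.01: p ≥ α → fail to reject H₀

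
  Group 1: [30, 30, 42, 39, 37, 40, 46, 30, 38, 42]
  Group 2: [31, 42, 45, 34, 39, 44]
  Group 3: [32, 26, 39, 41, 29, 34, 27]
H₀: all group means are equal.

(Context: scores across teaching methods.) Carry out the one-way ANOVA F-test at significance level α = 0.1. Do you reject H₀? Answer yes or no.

Group means [37.40, 39.17, 32.57], grand mean 36.391
SSB = Σnᵢ(x̄ᵢ−x̄)² = 158.531; SSW = ΣΣ(x−x̄ᵢ)² = 650.948
MSB = 158.531/2 = 79.2653; MSW = 650.948/20 = 32.5474
F = MSB/MSW = 2.4354
df = (2, 20)
p-value (upper-tail) = 0.11309
At α=0.1: p ≥ α → fail to reject H₀

reject H₀: no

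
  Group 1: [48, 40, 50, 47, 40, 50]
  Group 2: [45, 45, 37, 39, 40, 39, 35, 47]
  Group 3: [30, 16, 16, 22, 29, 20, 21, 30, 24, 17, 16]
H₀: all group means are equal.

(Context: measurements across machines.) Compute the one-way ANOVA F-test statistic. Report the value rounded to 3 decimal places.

Group means [45.83, 40.88, 21.91], grand mean 33.720
SSB = Σnᵢ(x̄ᵢ−x̄)² = 2824.423; SSW = ΣΣ(x−x̄ᵢ)² = 556.617
MSB = 2824.423/2 = 1412.2113; MSW = 556.617/22 = 25.3008
F = MSB/MSW = 55.8169
df = (2, 22)

test statistic = 55.817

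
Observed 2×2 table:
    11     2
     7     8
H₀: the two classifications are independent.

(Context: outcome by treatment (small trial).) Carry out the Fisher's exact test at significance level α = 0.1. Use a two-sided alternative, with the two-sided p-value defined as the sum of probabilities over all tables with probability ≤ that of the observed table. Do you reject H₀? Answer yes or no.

Margins: r₁=13, r₂=15, c₁=18, c₂=10, n=28
p_obs = C(13,11)·C(15,7)/C(28,18); sum pmf over tables with pmf ≤ p_obs
p-value (two-sided) = 0.05457
At α=0.1: p < α → reject H₀

reject H₀: yes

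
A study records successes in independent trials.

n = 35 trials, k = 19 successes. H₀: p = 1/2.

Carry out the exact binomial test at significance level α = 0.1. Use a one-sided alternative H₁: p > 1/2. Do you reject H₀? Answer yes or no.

reject H₀: no

Exact binomial: n=35, k=19, p₀=1/2=0.5000
P(X≥19) from Σ C(n,i)·p₀^i·(1−p₀)^(n−i)
p-value (one-sided, H₁ greater) = 0.36794
At α=0.1: p ≥ α → fail to reject H₀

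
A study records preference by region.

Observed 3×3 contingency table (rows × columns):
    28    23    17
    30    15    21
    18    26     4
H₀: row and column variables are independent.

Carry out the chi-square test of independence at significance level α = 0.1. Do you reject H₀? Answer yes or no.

reject H₀: yes

Row totals [68, 66, 48], col totals [76, 64, 42], n=182
χ² = (28−28.40)²/28.40 + (23−23.91)²/23.91 + (17−15.69)²/15.69 + (30−27.56)²/27.56 + (15−23.21)²/23.21 + (21−15.23)²/15.23 + (18−20.04)²/20.04 + (26−16.88)²/16.88 + (4−11.08)²/11.08 = 15.1123
df = 4
p-value (upper-tail) = 0.00447
At α=0.1: p < α → reject H₀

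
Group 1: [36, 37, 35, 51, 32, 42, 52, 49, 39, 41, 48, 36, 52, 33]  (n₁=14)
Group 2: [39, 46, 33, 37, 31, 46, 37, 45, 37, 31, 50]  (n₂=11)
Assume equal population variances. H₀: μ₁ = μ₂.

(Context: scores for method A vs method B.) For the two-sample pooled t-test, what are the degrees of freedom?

degrees of freedom = 23

df = n₁ + n₂ − 2 = 14 + 11 − 2 = 23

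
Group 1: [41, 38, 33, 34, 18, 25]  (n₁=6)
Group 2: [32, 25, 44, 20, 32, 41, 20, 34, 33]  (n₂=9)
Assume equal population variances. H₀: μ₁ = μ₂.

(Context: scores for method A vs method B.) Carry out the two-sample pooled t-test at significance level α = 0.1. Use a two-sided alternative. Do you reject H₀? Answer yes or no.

reject H₀: no

x̄₁=31.500, s₁=8.550, n₁=6
x̄₂=31.222, s₂=8.378, n₂=9
s_p² = [5·8.550² + 8·8.378²]/13 = 71.3120
SE = √(s_p²·(1/6+1/9)) = 4.4507
t = (31.500−31.222)/4.4507 = 0.0624
df = 13
p-value (two-sided) = 0.95118
At α=0.1: p ≥ α → fail to reject H₀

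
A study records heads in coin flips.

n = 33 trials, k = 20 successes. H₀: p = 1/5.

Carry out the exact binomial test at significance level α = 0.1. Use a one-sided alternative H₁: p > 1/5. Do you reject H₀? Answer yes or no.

reject H₀: yes

Exact binomial: n=33, k=20, p₀=1/5=0.2000
P(X≥20) from Σ C(n,i)·p₀^i·(1−p₀)^(n−i)
p-value (one-sided, H₁ greater) = 0.00000
At α=0.1: p < α → reject H₀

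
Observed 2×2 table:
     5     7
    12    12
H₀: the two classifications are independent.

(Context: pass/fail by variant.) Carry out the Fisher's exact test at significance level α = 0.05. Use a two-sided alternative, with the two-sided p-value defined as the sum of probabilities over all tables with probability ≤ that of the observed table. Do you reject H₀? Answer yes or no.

reject H₀: no

Margins: r₁=12, r₂=24, c₁=17, c₂=19, n=36
p_obs = C(12,5)·C(24,12)/C(36,17); sum pmf over tables with pmf ≤ p_obs
p-value (two-sided) = 0.73173
At α=0.05: p ≥ α → fail to reject H₀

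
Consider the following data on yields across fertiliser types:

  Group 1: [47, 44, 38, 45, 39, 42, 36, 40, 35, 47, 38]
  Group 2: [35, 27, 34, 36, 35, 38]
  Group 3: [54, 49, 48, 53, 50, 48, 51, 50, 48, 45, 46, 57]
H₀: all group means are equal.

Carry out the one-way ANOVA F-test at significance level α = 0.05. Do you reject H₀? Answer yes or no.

Group means [41.00, 34.17, 49.92], grand mean 43.276
SSB = Σnᵢ(x̄ᵢ−x̄)² = 1084.043; SSW = ΣΣ(x−x̄ᵢ)² = 381.750
MSB = 1084.043/2 = 542.0216; MSW = 381.750/26 = 14.6827
F = MSB/MSW = 36.9157
df = (2, 26)
p-value (upper-tail) = 0.00000
At α=0.05: p < α → reject H₀

reject H₀: yes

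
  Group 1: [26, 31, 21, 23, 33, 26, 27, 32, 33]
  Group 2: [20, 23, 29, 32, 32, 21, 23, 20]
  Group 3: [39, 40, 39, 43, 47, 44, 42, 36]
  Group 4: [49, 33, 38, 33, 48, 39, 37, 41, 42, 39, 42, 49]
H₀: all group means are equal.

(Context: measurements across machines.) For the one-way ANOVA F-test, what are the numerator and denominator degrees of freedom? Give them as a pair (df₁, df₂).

k = 4 groups, N = 37 total
df = (k−1, N−k) = (4−1, 37−4) = (3, 33)

degrees of freedom = [3, 33]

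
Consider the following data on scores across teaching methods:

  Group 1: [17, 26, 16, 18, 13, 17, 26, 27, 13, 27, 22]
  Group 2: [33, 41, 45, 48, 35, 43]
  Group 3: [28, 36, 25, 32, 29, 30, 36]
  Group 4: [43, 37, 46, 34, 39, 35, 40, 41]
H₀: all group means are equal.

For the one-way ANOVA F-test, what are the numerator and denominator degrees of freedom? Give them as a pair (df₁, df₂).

degrees of freedom = [3, 28]

k = 4 groups, N = 32 total
df = (k−1, N−k) = (4−1, 32−4) = (3, 28)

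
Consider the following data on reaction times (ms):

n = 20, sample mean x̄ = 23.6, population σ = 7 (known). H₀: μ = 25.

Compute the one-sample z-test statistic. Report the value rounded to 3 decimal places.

SE = σ/√n = 7/√20 = 1.5652
z = (x̄−μ₀)/SE = (23.6−25)/1.5652 = -0.8944

test statistic = -0.894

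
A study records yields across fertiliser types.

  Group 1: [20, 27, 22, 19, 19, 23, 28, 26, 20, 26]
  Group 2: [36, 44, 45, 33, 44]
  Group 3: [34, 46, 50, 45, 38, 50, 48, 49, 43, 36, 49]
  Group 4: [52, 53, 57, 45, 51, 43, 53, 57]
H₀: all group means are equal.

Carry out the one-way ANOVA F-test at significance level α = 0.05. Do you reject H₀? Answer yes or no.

reject H₀: yes

Group means [23.00, 40.40, 44.36, 51.38], grand mean 39.147
SSB = Σnᵢ(x̄ᵢ−x̄)² = 4110.644; SSW = ΣΣ(x−x̄ᵢ)² = 753.620
MSB = 4110.644/3 = 1370.2148; MSW = 753.620/30 = 25.1207
F = MSB/MSW = 54.5453
df = (3, 30)
p-value (upper-tail) = 0.00000
At α=0.05: p < α → reject H₀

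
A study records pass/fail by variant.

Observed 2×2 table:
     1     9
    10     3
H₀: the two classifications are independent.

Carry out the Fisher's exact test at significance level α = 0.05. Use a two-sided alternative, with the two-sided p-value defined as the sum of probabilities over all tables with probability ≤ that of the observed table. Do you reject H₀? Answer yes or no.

reject H₀: yes

Margins: r₁=10, r₂=13, c₁=11, c₂=12, n=23
p_obs = C(10,1)·C(13,10)/C(23,11); sum pmf over tables with pmf ≤ p_obs
p-value (two-sided) = 0.00276
At α=0.05: p < α → reject H₀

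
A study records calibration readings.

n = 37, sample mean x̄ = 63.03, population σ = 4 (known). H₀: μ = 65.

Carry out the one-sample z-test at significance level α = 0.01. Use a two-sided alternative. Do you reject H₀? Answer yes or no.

SE = σ/√n = 4/√37 = 0.6576
z = (x̄−μ₀)/SE = (63.03−65)/0.6576 = -2.9958
p-value (two-sided) = 0.00274
At α=0.01: p < α → reject H₀

reject H₀: yes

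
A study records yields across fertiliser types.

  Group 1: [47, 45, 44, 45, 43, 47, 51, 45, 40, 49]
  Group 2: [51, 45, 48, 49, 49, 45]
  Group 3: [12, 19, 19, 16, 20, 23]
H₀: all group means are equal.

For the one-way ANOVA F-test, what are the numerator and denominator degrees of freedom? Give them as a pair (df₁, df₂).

degrees of freedom = [2, 19]

k = 3 groups, N = 22 total
df = (k−1, N−k) = (3−1, 22−3) = (2, 19)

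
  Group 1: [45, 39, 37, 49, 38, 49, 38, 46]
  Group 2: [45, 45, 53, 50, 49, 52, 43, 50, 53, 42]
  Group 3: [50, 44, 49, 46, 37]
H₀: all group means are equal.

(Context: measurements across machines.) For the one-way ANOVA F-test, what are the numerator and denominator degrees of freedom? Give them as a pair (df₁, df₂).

k = 3 groups, N = 23 total
df = (k−1, N−k) = (3−1, 23−3) = (2, 20)

degrees of freedom = [2, 20]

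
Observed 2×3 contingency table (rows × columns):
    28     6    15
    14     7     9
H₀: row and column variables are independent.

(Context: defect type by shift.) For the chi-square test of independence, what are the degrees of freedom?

degrees of freedom = 2

df = (r−1)(c−1) = (2−1)·(3−1) = 2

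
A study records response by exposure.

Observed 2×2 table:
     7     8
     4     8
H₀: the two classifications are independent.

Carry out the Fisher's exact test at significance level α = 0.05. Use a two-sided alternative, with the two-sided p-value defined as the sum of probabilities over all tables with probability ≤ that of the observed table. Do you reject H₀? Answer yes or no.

Margins: r₁=15, r₂=12, c₁=11, c₂=16, n=27
p_obs = C(15,7)·C(12,4)/C(27,11); sum pmf over tables with pmf ≤ p_obs
p-value (two-sided) = 0.69597
At α=0.05: p ≥ α → fail to reject H₀

reject H₀: no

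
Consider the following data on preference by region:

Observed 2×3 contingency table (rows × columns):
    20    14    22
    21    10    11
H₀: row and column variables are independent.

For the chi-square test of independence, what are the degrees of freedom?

df = (r−1)(c−1) = (2−1)·(3−1) = 2

degrees of freedom = 2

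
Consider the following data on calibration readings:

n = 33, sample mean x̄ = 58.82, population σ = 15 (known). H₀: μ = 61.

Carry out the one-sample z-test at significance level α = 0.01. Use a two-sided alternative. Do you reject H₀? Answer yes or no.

reject H₀: no

SE = σ/√n = 15/√33 = 2.6112
z = (x̄−μ₀)/SE = (58.82−61)/2.6112 = -0.8349
p-value (two-sided) = 0.40379
At α=0.01: p ≥ α → fail to reject H₀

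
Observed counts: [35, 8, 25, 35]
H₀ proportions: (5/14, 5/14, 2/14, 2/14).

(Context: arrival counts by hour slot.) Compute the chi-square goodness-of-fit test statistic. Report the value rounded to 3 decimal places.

test statistic = 57.769

n = 103; E_i = n·p_i = [36.79, 36.79, 14.71, 14.71]
χ² = (35−36.79)²/36.79 + (8−36.79)²/36.79 + (25−14.71)²/14.71 + (35−14.71)²/14.71 = 57.7689
df = 3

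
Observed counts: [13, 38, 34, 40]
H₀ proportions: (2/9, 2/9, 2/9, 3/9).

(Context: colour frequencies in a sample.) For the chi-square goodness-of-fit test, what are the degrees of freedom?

degrees of freedom = 3

df = k − 1 = 4 − 1 = 3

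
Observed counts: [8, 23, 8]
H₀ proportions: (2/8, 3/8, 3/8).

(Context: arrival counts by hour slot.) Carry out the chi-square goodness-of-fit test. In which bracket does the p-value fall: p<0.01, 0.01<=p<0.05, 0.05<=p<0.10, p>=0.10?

n = 39; E_i = n·p_i = [9.75, 14.62, 14.62]
χ² = (8−9.75)²/9.75 + (23−14.62)²/14.62 + (8−14.62)²/14.62 = 8.1111
df = 2
p-value (upper-tail) = 0.01733
→ bracket: 0.01<=p<0.05

p-value bracket: 0.01<=p<0.05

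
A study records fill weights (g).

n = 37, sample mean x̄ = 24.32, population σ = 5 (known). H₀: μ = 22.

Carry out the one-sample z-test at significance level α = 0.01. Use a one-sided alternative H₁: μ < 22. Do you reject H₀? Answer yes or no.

reject H₀: no

SE = σ/√n = 5/√37 = 0.8220
z = (x̄−μ₀)/SE = (24.32−22)/0.8220 = 2.8224
p-value (one-sided, H₁ less) = 0.99762
At α=0.01: p ≥ α → fail to reject H₀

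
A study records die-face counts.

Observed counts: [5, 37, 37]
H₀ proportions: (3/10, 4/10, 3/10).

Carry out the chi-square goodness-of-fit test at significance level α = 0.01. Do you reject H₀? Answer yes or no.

reject H₀: yes

n = 79; E_i = n·p_i = [23.70, 31.60, 23.70]
χ² = (5−23.70)²/23.70 + (37−31.60)²/31.60 + (37−23.70)²/23.70 = 23.1414
df = 2
p-value (upper-tail) = 0.00001
At α=0.01: p < α → reject H₀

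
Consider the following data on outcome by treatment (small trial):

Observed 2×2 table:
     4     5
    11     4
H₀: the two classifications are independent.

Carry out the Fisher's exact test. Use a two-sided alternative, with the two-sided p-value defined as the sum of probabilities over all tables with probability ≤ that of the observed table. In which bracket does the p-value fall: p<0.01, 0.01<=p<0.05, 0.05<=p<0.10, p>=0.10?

p-value bracket: p>=0.10

Margins: r₁=9, r₂=15, c₁=15, c₂=9, n=24
p_obs = C(9,4)·C(15,11)/C(24,15); sum pmf over tables with pmf ≤ p_obs
p-value (two-sided) = 0.21189
→ bracket: p>=0.10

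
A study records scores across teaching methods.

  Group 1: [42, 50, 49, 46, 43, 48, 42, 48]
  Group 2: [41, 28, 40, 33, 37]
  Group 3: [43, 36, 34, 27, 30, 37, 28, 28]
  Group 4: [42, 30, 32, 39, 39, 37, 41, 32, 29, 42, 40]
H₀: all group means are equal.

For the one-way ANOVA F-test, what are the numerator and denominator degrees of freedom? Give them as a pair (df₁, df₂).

degrees of freedom = [3, 28]

k = 4 groups, N = 32 total
df = (k−1, N−k) = (4−1, 32−4) = (3, 28)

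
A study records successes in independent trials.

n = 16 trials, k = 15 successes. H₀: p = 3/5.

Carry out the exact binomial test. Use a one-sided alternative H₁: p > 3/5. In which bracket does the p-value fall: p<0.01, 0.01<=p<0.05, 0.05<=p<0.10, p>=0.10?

Exact binomial: n=16, k=15, p₀=3/5=0.6000
P(X≥15) from Σ C(n,i)·p₀^i·(1−p₀)^(n−i)
p-value (one-sided, H₁ greater) = 0.00329
→ bracket: p<0.01

p-value bracket: p<0.01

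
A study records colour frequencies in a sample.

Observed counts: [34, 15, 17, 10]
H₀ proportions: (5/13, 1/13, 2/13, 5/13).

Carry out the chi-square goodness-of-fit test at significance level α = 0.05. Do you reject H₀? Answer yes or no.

reject H₀: yes

n = 76; E_i = n·p_i = [29.23, 5.85, 11.69, 29.23]
χ² = (34−29.23)²/29.23 + (15−5.85)²/5.85 + (17−11.69)²/11.69 + (10−29.23)²/29.23 = 30.1724
df = 3
p-value (upper-tail) = 0.00000
At α=0.05: p < α → reject H₀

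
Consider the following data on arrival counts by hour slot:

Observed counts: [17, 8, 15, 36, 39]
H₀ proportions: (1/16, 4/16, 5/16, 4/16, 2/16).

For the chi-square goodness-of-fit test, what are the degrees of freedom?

degrees of freedom = 4

df = k − 1 = 5 − 1 = 4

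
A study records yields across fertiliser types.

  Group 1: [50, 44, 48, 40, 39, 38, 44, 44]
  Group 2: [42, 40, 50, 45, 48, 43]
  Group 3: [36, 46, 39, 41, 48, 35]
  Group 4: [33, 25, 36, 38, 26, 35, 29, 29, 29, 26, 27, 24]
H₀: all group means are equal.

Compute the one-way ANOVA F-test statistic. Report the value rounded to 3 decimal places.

Group means [43.38, 44.67, 40.83, 29.75], grand mean 38.031
SSB = Σnᵢ(x̄ᵢ−x̄)² = 1362.677; SSW = ΣΣ(x−x̄ᵢ)² = 574.292
MSB = 1362.677/3 = 454.2257; MSW = 574.292/28 = 20.5104
F = MSB/MSW = 22.1461
df = (3, 28)

test statistic = 22.146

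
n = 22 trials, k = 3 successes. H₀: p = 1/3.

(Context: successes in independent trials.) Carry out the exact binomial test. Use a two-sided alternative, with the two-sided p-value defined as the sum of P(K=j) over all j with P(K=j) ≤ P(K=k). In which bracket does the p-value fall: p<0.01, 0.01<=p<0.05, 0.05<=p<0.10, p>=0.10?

Exact binomial: n=22, k=3, p₀=1/3=0.3333
P(X=j) = C(n,j)·p₀^j·(1−p₀)^(n−j); p = Σ P(X=j) over j with P(X=j) ≤ P(X=3)
p-value (two-sided) = 0.06776
→ bracket: 0.05<=p<0.10

p-value bracket: 0.05<=p<0.10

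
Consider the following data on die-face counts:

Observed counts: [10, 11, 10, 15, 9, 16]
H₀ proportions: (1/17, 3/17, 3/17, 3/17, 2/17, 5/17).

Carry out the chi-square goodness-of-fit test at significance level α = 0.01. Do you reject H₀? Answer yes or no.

reject H₀: no

n = 71; E_i = n·p_i = [4.18, 12.53, 12.53, 12.53, 8.35, 20.88]
χ² = (10−4.18)²/4.18 + (11−12.53)²/12.53 + (10−12.53)²/12.53 + (15−12.53)²/12.53 + (9−8.35)²/8.35 + (16−20.88)²/20.88 = 10.4962
df = 5
p-value (upper-tail) = 0.06234
At α=0.01: p ≥ α → fail to reject H₀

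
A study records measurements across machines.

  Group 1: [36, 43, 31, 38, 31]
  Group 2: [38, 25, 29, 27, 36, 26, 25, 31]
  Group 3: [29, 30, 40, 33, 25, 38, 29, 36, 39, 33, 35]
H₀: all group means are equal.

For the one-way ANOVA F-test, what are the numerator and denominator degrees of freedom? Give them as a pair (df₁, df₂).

k = 3 groups, N = 24 total
df = (k−1, N−k) = (3−1, 24−3) = (2, 21)

degrees of freedom = [2, 21]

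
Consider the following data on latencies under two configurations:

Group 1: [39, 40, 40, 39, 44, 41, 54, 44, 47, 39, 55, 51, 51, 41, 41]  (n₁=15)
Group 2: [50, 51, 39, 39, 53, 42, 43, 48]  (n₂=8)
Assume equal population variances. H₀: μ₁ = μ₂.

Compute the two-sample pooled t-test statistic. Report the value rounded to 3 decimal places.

test statistic = -0.493

x̄₁=44.400, s₁=5.730, n₁=15
x̄₂=45.625, s₂=5.553, n₂=8
s_p² = [14·5.730² + 7·5.553²]/21 = 32.1655
SE = √(s_p²·(1/15+1/8)) = 2.4830
t = (44.400−45.625)/2.4830 = -0.4934
df = 21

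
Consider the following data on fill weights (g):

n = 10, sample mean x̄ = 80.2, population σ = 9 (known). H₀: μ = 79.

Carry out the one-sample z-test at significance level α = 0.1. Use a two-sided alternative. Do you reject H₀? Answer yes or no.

reject H₀: no

SE = σ/√n = 9/√10 = 2.8460
z = (x̄−μ₀)/SE = (80.2−79)/2.8460 = 0.4216
p-value (two-sided) = 0.67329
At α=0.1: p ≥ α → fail to reject H₀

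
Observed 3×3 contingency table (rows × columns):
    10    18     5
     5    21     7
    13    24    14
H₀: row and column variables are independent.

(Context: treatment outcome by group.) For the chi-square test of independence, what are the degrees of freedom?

degrees of freedom = 4

df = (r−1)(c−1) = (3−1)·(3−1) = 4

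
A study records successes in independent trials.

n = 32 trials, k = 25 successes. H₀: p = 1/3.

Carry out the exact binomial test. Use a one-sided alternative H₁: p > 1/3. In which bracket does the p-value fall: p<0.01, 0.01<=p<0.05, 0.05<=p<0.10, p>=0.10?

p-value bracket: p<0.01

Exact binomial: n=32, k=25, p₀=1/3=0.3333
P(X≥25) from Σ C(n,i)·p₀^i·(1−p₀)^(n−i)
p-value (one-sided, H₁ greater) = 0.00000
→ bracket: p<0.01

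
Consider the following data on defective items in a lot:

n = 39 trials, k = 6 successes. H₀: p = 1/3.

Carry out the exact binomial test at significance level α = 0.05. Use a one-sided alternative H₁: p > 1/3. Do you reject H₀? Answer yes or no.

reject H₀: no

Exact binomial: n=39, k=6, p₀=1/3=0.3333
P(X≥6) from Σ C(n,i)·p₀^i·(1−p₀)^(n−i)
p-value (one-sided, H₁ greater) = 0.99668
At α=0.05: p ≥ α → fail to reject H₀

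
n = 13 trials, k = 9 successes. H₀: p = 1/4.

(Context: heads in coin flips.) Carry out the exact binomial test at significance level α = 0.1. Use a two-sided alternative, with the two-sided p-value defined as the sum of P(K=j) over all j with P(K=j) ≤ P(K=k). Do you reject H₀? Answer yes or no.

Exact binomial: n=13, k=9, p₀=1/4=0.2500
P(X=j) = C(n,j)·p₀^j·(1−p₀)^(n−j); p = Σ P(X=j) over j with P(X=j) ≤ P(X=9)
p-value (two-sided) = 0.00099
At α=0.1: p < α → reject H₀

reject H₀: yes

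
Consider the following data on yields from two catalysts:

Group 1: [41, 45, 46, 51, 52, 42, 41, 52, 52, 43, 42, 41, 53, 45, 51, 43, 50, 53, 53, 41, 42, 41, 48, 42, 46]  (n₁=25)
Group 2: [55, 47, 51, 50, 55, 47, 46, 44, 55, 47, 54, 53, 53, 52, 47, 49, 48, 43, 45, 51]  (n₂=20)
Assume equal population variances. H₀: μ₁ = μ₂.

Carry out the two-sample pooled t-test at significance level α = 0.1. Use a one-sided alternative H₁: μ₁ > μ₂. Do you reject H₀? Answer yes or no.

x̄₁=46.240, s₁=4.711, n₁=25
x̄₂=49.600, s₂=3.831, n₂=20
s_p² = [24·4.711² + 19·3.831²]/43 = 18.8688
SE = √(s_p²·(1/25+1/20)) = 1.3031
t = (46.240−49.600)/1.3031 = -2.5784
df = 43
p-value (one-sided, H₁ greater) = 0.99328
At α=0.1: p ≥ α → fail to reject H₀

reject H₀: no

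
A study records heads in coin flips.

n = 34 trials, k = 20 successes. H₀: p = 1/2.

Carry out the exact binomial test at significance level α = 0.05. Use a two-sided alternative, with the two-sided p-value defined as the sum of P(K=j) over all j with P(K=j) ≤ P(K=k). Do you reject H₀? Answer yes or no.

reject H₀: no

Exact binomial: n=34, k=20, p₀=1/2=0.5000
P(X=j) = C(n,j)·p₀^j·(1−p₀)^(n−j); p = Σ P(X=j) over j with P(X=j) ≤ P(X=20)
p-value (two-sided) = 0.39153
At α=0.05: p ≥ α → fail to reject H₀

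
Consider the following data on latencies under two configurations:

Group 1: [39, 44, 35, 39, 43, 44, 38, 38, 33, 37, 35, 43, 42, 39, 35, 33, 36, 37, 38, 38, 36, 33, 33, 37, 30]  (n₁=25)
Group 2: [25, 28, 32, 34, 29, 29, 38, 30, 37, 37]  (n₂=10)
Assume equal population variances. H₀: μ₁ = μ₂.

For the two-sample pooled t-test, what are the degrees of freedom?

df = n₁ + n₂ − 2 = 25 + 10 − 2 = 33

degrees of freedom = 33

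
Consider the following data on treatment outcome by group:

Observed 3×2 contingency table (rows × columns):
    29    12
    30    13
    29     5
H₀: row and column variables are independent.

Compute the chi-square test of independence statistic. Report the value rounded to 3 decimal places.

Row totals [41, 43, 34], col totals [88, 30], n=118
χ² = (29−30.58)²/30.58 + (12−10.42)²/10.42 + (30−32.07)²/32.07 + (13−10.93)²/10.93 + (29−25.36)²/25.36 + (5−8.64)²/8.64 = 2.9040
df = 2

test statistic = 2.904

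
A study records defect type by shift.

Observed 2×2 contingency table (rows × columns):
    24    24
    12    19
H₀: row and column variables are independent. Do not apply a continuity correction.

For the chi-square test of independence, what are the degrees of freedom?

df = (r−1)(c−1) = (2−1)·(2−1) = 1

degrees of freedom = 1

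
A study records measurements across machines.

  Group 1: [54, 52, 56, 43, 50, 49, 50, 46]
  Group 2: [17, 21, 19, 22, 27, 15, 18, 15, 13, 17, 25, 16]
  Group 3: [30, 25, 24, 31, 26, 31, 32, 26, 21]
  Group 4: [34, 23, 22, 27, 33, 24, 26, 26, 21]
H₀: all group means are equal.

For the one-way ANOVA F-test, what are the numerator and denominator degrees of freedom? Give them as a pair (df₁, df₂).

degrees of freedom = [3, 34]

k = 4 groups, N = 38 total
df = (k−1, N−k) = (4−1, 38−4) = (3, 34)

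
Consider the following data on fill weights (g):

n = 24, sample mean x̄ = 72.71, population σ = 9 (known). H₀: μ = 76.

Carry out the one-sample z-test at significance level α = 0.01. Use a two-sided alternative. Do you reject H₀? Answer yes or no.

SE = σ/√n = 9/√24 = 1.8371
z = (x̄−μ₀)/SE = (72.71−76)/1.8371 = -1.7908
p-value (two-sided) = 0.07332
At α=0.01: p ≥ α → fail to reject H₀

reject H₀: no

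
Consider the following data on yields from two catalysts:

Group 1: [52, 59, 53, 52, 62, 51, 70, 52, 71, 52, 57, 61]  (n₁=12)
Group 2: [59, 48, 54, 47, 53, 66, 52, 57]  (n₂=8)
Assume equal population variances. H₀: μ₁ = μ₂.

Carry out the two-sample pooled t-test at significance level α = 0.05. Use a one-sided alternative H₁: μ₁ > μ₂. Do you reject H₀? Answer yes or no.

x̄₁=57.667, s₁=7.114, n₁=12
x̄₂=54.500, s₂=6.164, n₂=8
s_p² = [11·7.114² + 7·6.164²]/18 = 45.7037
SE = √(s_p²·(1/12+1/8)) = 3.0857
t = (57.667−54.500)/3.0857 = 1.0262
df = 18
p-value (one-sided, H₁ greater) = 0.15919
At α=0.05: p ≥ α → fail to reject H₀

reject H₀: no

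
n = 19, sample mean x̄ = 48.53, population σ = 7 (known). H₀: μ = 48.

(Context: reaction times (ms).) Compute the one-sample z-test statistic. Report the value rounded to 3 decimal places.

test statistic = 0.330

SE = σ/√n = 7/√19 = 1.6059
z = (x̄−μ₀)/SE = (48.53−48)/1.6059 = 0.3300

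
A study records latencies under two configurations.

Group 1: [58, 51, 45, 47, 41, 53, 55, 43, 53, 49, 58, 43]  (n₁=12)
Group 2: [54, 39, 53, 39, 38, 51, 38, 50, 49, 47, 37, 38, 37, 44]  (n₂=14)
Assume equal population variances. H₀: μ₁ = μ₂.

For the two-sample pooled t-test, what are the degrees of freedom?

degrees of freedom = 24

df = n₁ + n₂ − 2 = 12 + 14 − 2 = 24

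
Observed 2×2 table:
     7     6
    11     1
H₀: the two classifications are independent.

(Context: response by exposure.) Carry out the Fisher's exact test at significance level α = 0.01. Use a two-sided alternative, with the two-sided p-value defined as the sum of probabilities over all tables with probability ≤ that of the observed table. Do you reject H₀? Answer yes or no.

Margins: r₁=13, r₂=12, c₁=18, c₂=7, n=25
p_obs = C(13,7)·C(12,11)/C(25,18); sum pmf over tables with pmf ≤ p_obs
p-value (two-sided) = 0.07304
At α=0.01: p ≥ α → fail to reject H₀

reject H₀: no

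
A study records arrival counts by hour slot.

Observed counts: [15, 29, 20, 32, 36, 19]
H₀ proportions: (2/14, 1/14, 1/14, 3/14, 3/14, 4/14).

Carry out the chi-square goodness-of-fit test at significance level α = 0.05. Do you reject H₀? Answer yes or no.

reject H₀: yes

n = 151; E_i = n·p_i = [21.57, 10.79, 10.79, 32.36, 32.36, 43.14]
χ² = (15−21.57)²/21.57 + (29−10.79)²/10.79 + (20−10.79)²/10.79 + (32−32.36)²/32.36 + (36−32.36)²/32.36 + (19−43.14)²/43.14 = 54.5574
df = 5
p-value (upper-tail) = 0.00000
At α=0.05: p < α → reject H₀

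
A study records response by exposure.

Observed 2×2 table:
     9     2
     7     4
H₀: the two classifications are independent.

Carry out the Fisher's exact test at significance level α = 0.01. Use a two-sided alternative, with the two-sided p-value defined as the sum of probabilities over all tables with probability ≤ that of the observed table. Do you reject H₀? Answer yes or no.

reject H₀: no

Margins: r₁=11, r₂=11, c₁=16, c₂=6, n=22
p_obs = C(11,9)·C(11,7)/C(22,16); sum pmf over tables with pmf ≤ p_obs
p-value (two-sided) = 0.63512
At α=0.01: p ≥ α → fail to reject H₀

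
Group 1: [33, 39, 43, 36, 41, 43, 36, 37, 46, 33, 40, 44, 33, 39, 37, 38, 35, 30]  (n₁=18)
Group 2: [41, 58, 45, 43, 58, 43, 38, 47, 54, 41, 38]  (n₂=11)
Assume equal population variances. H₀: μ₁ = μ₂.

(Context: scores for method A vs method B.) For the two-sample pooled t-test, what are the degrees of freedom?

degrees of freedom = 27

df = n₁ + n₂ − 2 = 18 + 11 − 2 = 27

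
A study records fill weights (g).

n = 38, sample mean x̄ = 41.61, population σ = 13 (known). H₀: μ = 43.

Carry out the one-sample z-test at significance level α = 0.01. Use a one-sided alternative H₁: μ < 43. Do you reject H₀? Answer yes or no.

SE = σ/√n = 13/√38 = 2.1089
z = (x̄−μ₀)/SE = (41.61−43)/2.1089 = -0.6591
p-value (one-sided, H₁ less) = 0.25491
At α=0.01: p ≥ α → fail to reject H₀

reject H₀: no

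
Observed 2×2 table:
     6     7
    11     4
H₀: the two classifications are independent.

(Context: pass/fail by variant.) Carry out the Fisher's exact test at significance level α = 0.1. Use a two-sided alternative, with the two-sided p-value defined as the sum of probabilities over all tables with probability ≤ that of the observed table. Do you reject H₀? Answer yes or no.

Margins: r₁=13, r₂=15, c₁=17, c₂=11, n=28
p_obs = C(13,6)·C(15,11)/C(28,17); sum pmf over tables with pmf ≤ p_obs
p-value (two-sided) = 0.24581
At α=0.1: p ≥ α → fail to reject H₀

reject H₀: no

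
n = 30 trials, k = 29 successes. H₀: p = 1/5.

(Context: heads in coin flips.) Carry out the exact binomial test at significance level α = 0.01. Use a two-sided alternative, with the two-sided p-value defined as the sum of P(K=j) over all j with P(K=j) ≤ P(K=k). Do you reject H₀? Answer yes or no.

reject H₀: yes

Exact binomial: n=30, k=29, p₀=1/5=0.2000
P(X=j) = C(n,j)·p₀^j·(1−p₀)^(n−j); p = Σ P(X=j) over j with P(X=j) ≤ P(X=29)
p-value (two-sided) = 0.00000
At α=0.01: p < α → reject H₀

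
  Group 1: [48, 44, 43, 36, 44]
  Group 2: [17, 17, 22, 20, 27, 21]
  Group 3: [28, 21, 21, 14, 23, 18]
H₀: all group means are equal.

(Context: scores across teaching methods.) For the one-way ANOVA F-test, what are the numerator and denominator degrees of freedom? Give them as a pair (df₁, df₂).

k = 3 groups, N = 17 total
df = (k−1, N−k) = (3−1, 17−3) = (2, 14)

degrees of freedom = [2, 14]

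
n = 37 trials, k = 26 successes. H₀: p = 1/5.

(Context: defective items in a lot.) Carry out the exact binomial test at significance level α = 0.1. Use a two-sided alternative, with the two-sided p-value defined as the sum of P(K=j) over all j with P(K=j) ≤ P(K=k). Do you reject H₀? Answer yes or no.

Exact binomial: n=37, k=26, p₀=1/5=0.2000
P(X=j) = C(n,j)·p₀^j·(1−p₀)^(n−j); p = Σ P(X=j) over j with P(X=j) ≤ P(X=26)
p-value (two-sided) = 0.00000
At α=0.1: p < α → reject H₀

reject H₀: yes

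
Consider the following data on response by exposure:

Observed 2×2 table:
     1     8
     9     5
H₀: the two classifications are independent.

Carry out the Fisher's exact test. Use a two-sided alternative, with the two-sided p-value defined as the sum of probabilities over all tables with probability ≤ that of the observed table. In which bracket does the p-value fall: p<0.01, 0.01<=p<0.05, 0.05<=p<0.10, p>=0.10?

Margins: r₁=9, r₂=14, c₁=10, c₂=13, n=23
p_obs = C(9,1)·C(14,9)/C(23,10); sum pmf over tables with pmf ≤ p_obs
p-value (two-sided) = 0.02881
→ bracket: 0.01<=p<0.05

p-value bracket: 0.01<=p<0.05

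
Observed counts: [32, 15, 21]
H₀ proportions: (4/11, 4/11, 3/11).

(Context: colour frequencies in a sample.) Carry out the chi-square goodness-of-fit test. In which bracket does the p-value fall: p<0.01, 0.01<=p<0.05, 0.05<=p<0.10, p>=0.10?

p-value bracket: 0.01<=p<0.05

n = 68; E_i = n·p_i = [24.73, 24.73, 18.55]
χ² = (32−24.73)²/24.73 + (15−24.73)²/24.73 + (21−18.55)²/18.55 = 6.2904
df = 2
p-value (upper-tail) = 0.04306
→ bracket: 0.01<=p<0.05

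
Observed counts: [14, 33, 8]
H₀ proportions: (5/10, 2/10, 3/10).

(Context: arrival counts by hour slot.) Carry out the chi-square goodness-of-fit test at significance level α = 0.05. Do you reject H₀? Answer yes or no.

n = 55; E_i = n·p_i = [27.50, 11.00, 16.50]
χ² = (14−27.50)²/27.50 + (33−11.00)²/11.00 + (8−16.50)²/16.50 = 55.0061
df = 2
p-value (upper-tail) = 0.00000
At α=0.05: p < α → reject H₀

reject H₀: yes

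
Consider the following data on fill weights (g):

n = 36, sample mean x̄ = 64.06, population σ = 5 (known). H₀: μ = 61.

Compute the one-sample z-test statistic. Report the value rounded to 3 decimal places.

test statistic = 3.672

SE = σ/√n = 5/√36 = 0.8333
z = (x̄−μ₀)/SE = (64.06−61)/0.8333 = 3.6720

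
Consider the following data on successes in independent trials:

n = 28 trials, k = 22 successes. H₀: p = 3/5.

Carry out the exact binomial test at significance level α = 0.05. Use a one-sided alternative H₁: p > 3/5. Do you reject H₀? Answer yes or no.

reject H₀: yes

Exact binomial: n=28, k=22, p₀=3/5=0.6000
P(X≥22) from Σ C(n,i)·p₀^i·(1−p₀)^(n−i)
p-value (one-sided, H₁ greater) = 0.03145
At α=0.05: p < α → reject H₀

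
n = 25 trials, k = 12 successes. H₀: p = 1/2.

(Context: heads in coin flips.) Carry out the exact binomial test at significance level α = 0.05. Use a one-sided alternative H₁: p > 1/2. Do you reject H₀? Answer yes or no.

reject H₀: no

Exact binomial: n=25, k=12, p₀=1/2=0.5000
P(X≥12) from Σ C(n,i)·p₀^i·(1−p₀)^(n−i)
p-value (one-sided, H₁ greater) = 0.65498
At α=0.05: p ≥ α → fail to reject H₀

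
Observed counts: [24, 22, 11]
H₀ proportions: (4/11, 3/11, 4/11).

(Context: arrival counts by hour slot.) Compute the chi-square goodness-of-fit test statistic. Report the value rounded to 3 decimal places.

test statistic = 7.762

n = 57; E_i = n·p_i = [20.73, 15.55, 20.73]
χ² = (24−20.73)²/20.73 + (22−15.55)²/15.55 + (11−20.73)²/20.73 = 7.7617
df = 2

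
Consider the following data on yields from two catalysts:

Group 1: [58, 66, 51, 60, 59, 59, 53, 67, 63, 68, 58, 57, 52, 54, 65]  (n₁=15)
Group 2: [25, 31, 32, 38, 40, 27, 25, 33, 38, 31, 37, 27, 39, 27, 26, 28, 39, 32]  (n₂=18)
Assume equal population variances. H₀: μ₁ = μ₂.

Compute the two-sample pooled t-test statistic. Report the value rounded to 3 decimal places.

test statistic = 14.442

x̄₁=59.333, s₁=5.512, n₁=15
x̄₂=31.944, s₂=5.352, n₂=18
s_p² = [14·5.512² + 17·5.352²]/31 = 29.4283
SE = √(s_p²·(1/15+1/18)) = 1.8965
t = (59.333−31.944)/1.8965 = 14.4416
df = 31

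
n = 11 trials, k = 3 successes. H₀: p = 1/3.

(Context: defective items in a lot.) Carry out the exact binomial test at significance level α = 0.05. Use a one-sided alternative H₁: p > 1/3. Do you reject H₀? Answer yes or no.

Exact binomial: n=11, k=3, p₀=1/3=0.3333
P(X≥3) from Σ C(n,i)·p₀^i·(1−p₀)^(n−i)
p-value (one-sided, H₁ greater) = 0.76589
At α=0.05: p ≥ α → fail to reject H₀

reject H₀: no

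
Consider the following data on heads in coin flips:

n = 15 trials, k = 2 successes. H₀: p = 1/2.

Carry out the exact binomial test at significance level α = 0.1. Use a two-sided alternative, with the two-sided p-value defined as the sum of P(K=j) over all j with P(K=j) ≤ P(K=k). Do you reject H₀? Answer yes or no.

reject H₀: yes

Exact binomial: n=15, k=2, p₀=1/2=0.5000
P(X=j) = C(n,j)·p₀^j·(1−p₀)^(n−j); p = Σ P(X=j) over j with P(X=j) ≤ P(X=2)
p-value (two-sided) = 0.00739
At α=0.1: p < α → reject H₀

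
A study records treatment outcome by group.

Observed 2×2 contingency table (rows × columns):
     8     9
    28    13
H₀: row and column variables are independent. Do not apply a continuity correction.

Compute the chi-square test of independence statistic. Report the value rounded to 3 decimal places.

Row totals [17, 41], col totals [36, 22], n=58
χ² = (8−10.55)²/10.55 + (9−6.45)²/6.45 + (28−25.45)²/25.45 + (13−15.55)²/15.55 = 2.3014
df = 1

test statistic = 2.301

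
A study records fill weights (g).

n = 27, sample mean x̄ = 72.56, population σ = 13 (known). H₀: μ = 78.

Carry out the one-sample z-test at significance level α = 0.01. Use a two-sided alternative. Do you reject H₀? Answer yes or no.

reject H₀: no

SE = σ/√n = 13/√27 = 2.5019
z = (x̄−μ₀)/SE = (72.56−78)/2.5019 = -2.1744
p-value (two-sided) = 0.02968
At α=0.01: p ≥ α → fail to reject H₀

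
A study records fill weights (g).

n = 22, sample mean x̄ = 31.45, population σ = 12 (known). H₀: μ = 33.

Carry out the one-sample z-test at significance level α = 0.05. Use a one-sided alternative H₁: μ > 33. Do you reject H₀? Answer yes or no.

reject H₀: no

SE = σ/√n = 12/√22 = 2.5584
z = (x̄−μ₀)/SE = (31.45−33)/2.5584 = -0.6058
p-value (one-sided, H₁ greater) = 0.72769
At α=0.05: p ≥ α → fail to reject H₀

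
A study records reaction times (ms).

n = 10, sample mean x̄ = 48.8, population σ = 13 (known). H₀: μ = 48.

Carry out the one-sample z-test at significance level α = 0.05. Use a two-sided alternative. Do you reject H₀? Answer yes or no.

reject H₀: no

SE = σ/√n = 13/√10 = 4.1110
z = (x̄−μ₀)/SE = (48.8−48)/4.1110 = 0.1946
p-value (two-sided) = 0.84570
At α=0.05: p ≥ α → fail to reject H₀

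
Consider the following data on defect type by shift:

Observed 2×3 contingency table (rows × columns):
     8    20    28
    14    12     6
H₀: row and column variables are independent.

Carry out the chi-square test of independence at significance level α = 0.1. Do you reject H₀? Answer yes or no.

reject H₀: yes

Row totals [56, 32], col totals [22, 32, 34], n=88
χ² = (8−14.00)²/14.00 + (20−20.36)²/20.36 + (28−21.64)²/21.64 + (14−8.00)²/8.00 + (12−11.64)²/11.64 + (6−12.36)²/12.36 = 12.2363
df = 2
p-value (upper-tail) = 0.00220
At α=0.1: p < α → reject H₀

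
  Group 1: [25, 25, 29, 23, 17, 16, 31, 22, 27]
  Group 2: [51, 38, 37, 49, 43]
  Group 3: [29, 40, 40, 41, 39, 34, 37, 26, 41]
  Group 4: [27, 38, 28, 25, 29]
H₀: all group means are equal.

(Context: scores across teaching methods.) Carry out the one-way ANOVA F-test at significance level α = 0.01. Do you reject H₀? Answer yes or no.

reject H₀: yes

Group means [23.89, 43.60, 36.33, 29.40], grand mean 32.393
SSB = Σnᵢ(x̄ᵢ−x̄)² = 1463.390; SSW = ΣΣ(x−x̄ᵢ)² = 707.289
MSB = 1463.390/3 = 487.7966; MSW = 707.289/24 = 29.4704
F = MSB/MSW = 16.5521
df = (3, 24)
p-value (upper-tail) = 0.00000
At α=0.01: p < α → reject H₀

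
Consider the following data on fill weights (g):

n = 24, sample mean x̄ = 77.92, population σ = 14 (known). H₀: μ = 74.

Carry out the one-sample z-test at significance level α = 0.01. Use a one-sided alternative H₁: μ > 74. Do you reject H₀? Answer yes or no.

SE = σ/√n = 14/√24 = 2.8577
z = (x̄−μ₀)/SE = (77.92−74)/2.8577 = 1.3717
p-value (one-sided, H₁ greater) = 0.08508
At α=0.01: p ≥ α → fail to reject H₀

reject H₀: no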